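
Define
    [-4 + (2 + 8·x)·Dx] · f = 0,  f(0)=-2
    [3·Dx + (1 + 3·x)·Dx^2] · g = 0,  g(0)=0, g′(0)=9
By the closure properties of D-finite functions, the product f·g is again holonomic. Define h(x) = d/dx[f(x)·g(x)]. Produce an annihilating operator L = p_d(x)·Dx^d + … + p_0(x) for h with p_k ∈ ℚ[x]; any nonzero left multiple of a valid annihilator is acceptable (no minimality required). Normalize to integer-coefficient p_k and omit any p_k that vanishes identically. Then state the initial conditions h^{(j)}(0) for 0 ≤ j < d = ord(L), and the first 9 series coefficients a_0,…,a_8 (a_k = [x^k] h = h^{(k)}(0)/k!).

f: a_k = -2, -4, 4, -8, 20, -56, 168, -528, 1716, …
g: a_k = 0, 9, -27/2, 27, -243/4, 729/5, -729/2, 6561/7, -19683/8, …
Sym-product of L_f,L_g gives L₀ (≤ ord 2).
h=h₀': d/dx-closure on L₀ ⇒ L.
L = (4 + 24·x + 24·x^2) + (8 + 74·x + 216·x^2 + 192·x^3)·Dx + (1 + 13·x + 62·x^2 + 128·x^3 + 96·x^4)·Dx^2  (order 2).
h: a_k = -18, -18, 108, -450, 1737, -32616/5, 121122/5, -3135942/35, 4638141/14, …
ICs: h(0) = -18, h′(0) = -18.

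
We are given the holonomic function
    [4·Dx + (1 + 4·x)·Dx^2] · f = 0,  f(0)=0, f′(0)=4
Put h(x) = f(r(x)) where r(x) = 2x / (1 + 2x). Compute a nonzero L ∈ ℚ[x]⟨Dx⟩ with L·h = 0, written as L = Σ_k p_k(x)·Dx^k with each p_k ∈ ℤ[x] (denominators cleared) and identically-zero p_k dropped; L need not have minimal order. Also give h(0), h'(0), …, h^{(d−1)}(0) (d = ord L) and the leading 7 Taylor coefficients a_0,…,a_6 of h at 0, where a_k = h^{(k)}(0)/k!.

L = (12 + 40·x)·Dx + (1 + 12·x + 20·x^2)·Dx^2  (order 2).
h: a_k = 0, 8, -48, 992/3, -2496, 99968/5, -166656, …
ICs: h(0) = 0, h′(0) = 8.

f: a_k = 0, 4, -8, 64/3, -64, 1024/5, -2048/3, …
L₀ from L_f via x↦r, Dx↦r'^{-1}Dx.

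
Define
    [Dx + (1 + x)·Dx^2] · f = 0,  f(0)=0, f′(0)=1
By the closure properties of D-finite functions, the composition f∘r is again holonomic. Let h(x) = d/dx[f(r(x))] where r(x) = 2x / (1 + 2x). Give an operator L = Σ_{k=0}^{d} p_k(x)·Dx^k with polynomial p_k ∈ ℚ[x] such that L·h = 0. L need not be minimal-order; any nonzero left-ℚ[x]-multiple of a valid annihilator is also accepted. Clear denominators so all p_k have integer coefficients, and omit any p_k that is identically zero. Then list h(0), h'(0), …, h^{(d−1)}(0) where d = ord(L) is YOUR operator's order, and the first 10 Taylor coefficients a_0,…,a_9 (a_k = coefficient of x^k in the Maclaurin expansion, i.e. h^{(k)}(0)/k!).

f: a_k = 0, 1, -1/2, 1/3, -1/4, 1/5, -1/6, 1/7, -1/8, 1/9, …
Change of var in L_f (x↦r) gives L₀.
h=h₀': d/dx-closure on L₀ ⇒ L.
L = (6 + 16·x) + (1 + 6·x + 8·x^2)·Dx  (order 1).
h: a_k = 2, -12, 56, -240, 992, -4032, 16256, -65280, 261632, -1047552, …
ICs: h(0) = 2.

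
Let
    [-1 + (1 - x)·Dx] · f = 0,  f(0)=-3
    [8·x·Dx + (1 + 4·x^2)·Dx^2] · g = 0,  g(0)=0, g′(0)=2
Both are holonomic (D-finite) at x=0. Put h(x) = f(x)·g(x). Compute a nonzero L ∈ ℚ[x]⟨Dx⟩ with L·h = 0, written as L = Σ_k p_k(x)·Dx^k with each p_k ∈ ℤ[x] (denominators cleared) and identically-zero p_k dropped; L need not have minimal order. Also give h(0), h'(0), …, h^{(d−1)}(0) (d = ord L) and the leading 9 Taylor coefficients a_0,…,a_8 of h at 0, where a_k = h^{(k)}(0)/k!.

L = 8·x + (2 - 8·x + 16·x^2)·Dx + (-1 + x - 4·x^2 + 4·x^3)·Dx^2  (order 2).
h: a_k = 0, -6, -6, 2, 2, -86/5, -86/5, 1318/35, 1318/35, …
ICs: h(0) = 0, h′(0) = -6.

f: a_k = -3, -3, -3, -3, -3, -3, -3, -3, -3, …
g: a_k = 0, 2, 0, -8/3, 0, 32/5, 0, -128/7, 0, …
h₀=f·g: eliminate ⇒ L₀, order ≤ 1·2.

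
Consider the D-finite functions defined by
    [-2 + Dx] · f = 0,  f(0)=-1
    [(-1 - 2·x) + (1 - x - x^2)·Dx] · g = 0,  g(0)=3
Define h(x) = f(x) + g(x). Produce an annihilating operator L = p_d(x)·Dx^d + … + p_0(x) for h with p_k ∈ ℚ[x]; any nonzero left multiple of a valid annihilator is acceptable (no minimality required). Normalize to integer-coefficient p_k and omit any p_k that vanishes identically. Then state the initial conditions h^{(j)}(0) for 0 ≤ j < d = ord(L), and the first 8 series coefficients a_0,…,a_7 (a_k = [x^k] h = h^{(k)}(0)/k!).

f: a_k = -1, -2, -2, -4/3, -2/3, -4/15, -4/45, -8/315, …
g: a_k = 3, 3, 6, 9, 15, 24, 39, 63, …
h₀=f+g: left-lcm gives L₀, ord ≤ 2.
L = (4 + 8·x + 24·x^2 + 8·x^3) + (-14·x - 10·x^2 + 8·x^3 + 4·x^4)·Dx + (-1 + 5·x - x^2 - 6·x^3 - 2·x^4)·Dx^2  (order 2).
h: a_k = 2, 1, 4, 23/3, 43/3, 356/15, 1751/45, 19837/315, …
ICs: h(0) = 2, h′(0) = 1.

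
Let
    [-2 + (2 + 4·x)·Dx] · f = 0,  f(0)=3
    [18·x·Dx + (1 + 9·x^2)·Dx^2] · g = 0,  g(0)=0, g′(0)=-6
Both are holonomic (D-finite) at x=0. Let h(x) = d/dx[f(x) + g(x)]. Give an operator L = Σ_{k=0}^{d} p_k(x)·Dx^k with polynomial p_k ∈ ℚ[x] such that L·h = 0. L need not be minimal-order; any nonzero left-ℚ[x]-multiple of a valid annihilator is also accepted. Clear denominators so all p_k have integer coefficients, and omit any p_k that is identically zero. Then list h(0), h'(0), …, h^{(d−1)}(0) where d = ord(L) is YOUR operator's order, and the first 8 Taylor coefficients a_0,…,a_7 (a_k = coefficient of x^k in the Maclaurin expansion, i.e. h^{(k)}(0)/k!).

L = (-18 - 90·x + 486·x^2 + 486·x^3) + (-21 - 72·x + 360·x^2 + 1944·x^3 + 1701·x^4)·Dx + (-1 + 16·x + 54·x^2 + 198·x^3 + 567·x^4 + 486·x^5)·Dx^2  (order 2).
h: a_k = -3, -3, 117/2, -15/2, -3783/8, -189/8, 70677/16, -1287/16, …
ICs: h(0) = -3, h′(0) = -3.

f: a_k = 3, 3, -3/2, 3/2, -15/8, 21/8, -63/16, 99/16, …
g: a_k = 0, -6, 0, 18, 0, -486/5, 0, 4374/7, …
Sum ⇒ L₀ = lclm(L_f,L_g) in ℚ(x)⟨Dx⟩.
Derive L from L₀ (diff closure).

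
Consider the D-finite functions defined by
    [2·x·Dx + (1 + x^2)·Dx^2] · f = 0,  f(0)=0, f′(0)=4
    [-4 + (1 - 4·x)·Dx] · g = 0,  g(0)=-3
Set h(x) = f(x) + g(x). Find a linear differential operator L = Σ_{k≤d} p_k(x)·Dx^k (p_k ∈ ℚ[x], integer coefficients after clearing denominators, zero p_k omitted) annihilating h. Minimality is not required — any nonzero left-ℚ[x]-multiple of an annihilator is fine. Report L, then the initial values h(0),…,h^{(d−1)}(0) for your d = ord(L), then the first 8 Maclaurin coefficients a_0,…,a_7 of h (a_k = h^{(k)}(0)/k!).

L = (8 - 128·x - 24·x^2)·Dx + (-49 + 8·x - 109·x^2 - 24·x^3)·Dx^2 + (4 - 15·x - 15·x^3 - 4·x^4)·Dx^3  (order 3).
h: a_k = -3, -8, -48, -580/3, -768, -15356/5, -12288, -344068/7, …
ICs: h(0) = -3, h′(0) = -8, h′′(0) = -96.

f: a_k = 0, 4, 0, -4/3, 0, 4/5, 0, -4/7, …
g: a_k = -3, -12, -48, -192, -768, -3072, -12288, -49152, …
Sum ⇒ L₀ = lclm(L_f,L_g) in ℚ(x)⟨Dx⟩.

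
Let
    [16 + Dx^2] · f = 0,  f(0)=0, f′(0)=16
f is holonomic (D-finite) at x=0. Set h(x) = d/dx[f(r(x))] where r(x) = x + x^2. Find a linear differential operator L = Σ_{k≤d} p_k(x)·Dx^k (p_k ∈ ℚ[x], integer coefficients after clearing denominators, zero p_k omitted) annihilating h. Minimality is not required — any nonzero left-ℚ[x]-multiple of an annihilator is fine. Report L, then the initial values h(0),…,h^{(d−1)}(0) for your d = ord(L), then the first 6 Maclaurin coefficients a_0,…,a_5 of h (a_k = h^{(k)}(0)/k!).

f: a_k = 0, 16, 0, -128/3, 0, 512/15, …
L₀ from L_f via x↦r, Dx↦r'^{-1}Dx.
h=h₀': d/dx-closure on L₀ ⇒ L.
L = (28 + 128·x + 384·x^2 + 512·x^3 + 256·x^4) + (-6 - 12·x)·Dx + (1 + 4·x + 4·x^2)·Dx^2  (order 2).
h: a_k = 16, 32, -128, -512, -1408/3, 768, …
ICs: h(0) = 16, h′(0) = 32.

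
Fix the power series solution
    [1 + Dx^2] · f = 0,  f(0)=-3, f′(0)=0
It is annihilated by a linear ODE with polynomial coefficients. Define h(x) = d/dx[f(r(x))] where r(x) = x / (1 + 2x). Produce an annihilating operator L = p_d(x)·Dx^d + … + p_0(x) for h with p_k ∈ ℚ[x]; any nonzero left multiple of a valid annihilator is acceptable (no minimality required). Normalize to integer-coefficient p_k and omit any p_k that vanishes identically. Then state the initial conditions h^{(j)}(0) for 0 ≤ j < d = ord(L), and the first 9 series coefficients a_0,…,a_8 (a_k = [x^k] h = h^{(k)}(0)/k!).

L = (25 + 96·x + 96·x^2) + (12 + 72·x + 144·x^2 + 96·x^3)·Dx + (1 + 8·x + 24·x^2 + 32·x^3 + 16·x^4)·Dx^2  (order 2).
h: a_k = 0, 3, -18, 143/2, -235, 27601/40, -37527/20, 8095583/1680, -3310941/280, …
ICs: h(0) = 0, h′(0) = 3.

f: a_k = -3, 0, 3/2, 0, -1/8, 0, 1/240, 0, -1/13440, …
Change of var in L_f (x↦r) gives L₀.
h₀' ⇒ L via d/dx closure of L₀.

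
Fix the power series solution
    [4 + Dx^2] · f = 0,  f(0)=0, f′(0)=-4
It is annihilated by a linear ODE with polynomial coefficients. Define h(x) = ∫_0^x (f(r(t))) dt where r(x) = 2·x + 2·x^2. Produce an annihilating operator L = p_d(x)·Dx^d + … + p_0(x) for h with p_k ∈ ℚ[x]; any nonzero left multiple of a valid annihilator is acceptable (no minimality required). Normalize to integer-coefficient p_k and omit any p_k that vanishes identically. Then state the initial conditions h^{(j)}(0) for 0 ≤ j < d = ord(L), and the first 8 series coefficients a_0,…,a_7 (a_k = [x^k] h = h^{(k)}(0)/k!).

f: a_k = 0, -4, 0, 8/3, 0, -8/15, 0, 16/315, …
h₀=f(r): pull back L_f along r ⇒ L₀.
∫: right-multiply L₀ by Dx.
L = (16 + 96·x + 192·x^2 + 128·x^3)·Dx - 2·Dx^2 + (1 + 2·x)·Dx^3  (order 3).
h: a_k = 0, 0, -4, -8/3, 16/3, 64/5, 352/45, -64/7, …
ICs: h(0) = 0, h′(0) = 0, h′′(0) = -8.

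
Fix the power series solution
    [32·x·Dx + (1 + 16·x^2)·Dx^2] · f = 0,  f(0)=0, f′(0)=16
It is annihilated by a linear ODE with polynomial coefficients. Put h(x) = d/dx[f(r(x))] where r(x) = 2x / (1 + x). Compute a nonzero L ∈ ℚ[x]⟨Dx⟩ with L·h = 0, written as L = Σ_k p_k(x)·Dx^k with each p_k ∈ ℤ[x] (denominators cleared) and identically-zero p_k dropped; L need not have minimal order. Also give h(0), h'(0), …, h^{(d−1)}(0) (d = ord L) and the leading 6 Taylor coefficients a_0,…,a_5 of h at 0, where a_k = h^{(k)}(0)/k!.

f: a_k = 0, 16, 0, -256/3, 0, 4096/5, …
h₀=f(r): pull back L_f along r ⇒ L₀.
h=h₀': d/dx-closure on L₀ ⇒ L.
L = (2 + 130·x) + (1 + 2·x + 65·x^2)·Dx  (order 1).
h: a_k = 32, -64, -1952, 8064, 110752, -745664, …
ICs: h(0) = 32.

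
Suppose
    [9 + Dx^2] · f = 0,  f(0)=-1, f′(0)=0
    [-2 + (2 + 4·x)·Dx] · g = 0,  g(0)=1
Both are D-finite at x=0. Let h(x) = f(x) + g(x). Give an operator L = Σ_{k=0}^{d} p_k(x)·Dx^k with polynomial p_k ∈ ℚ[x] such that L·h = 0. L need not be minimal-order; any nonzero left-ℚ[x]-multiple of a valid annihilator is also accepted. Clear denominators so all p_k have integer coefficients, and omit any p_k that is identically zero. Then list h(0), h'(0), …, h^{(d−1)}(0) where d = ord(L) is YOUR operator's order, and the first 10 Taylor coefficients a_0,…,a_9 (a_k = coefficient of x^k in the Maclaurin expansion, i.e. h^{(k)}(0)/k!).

f: a_k = -1, 0, 9/2, 0, -27/8, 0, 81/80, 0, -729/4480, 0, …
g: a_k = 1, 1, -1/2, 1/2, -5/8, 7/8, -21/16, 33/16, -429/128, 715/128, …
f+g: L₀ = lclm(L_f,L_g), ord ≤ 2+1.
L = (-54 - 162·x - 162·x^2) + (36 + 234·x + 486·x^2 + 324·x^3)·Dx + (-6 - 18·x - 18·x^2)·Dx^2 + (4 + 26·x + 54·x^2 + 36·x^3)·Dx^3  (order 3).
h: a_k = 0, 1, 4, 1/2, -4, 7/8, -3/10, 33/16, -123/35, 715/128, …
ICs: h(0) = 0, h′(0) = 1, h′′(0) = 8.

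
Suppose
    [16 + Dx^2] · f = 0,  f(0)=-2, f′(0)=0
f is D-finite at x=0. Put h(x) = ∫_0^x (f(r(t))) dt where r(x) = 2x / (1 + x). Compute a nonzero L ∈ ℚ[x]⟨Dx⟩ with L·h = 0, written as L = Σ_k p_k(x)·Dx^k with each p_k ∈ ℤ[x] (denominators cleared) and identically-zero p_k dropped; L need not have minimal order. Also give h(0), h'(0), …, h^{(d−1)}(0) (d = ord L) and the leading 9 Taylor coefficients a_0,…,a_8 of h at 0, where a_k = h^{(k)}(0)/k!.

f: a_k = -2, 0, 16, 0, -64/3, 0, 512/45, 0, -1024/315, …
L₀ from L_f via x↦r, Dx↦r'^{-1}Dx.
∫: right-multiply L₀ by Dx.
L = 64·Dx + (2 + 6·x + 6·x^2 + 2·x^3)·Dx^2 + (1 + 4·x + 6·x^2 + 4·x^3 + x^4)·Dx^3  (order 3).
h: a_k = 0, -2, 0, 64/3, -32, -448/15, 1664/9, -106432/315, 1296/5, …
ICs: h(0) = 0, h′(0) = -2, h′′(0) = 0.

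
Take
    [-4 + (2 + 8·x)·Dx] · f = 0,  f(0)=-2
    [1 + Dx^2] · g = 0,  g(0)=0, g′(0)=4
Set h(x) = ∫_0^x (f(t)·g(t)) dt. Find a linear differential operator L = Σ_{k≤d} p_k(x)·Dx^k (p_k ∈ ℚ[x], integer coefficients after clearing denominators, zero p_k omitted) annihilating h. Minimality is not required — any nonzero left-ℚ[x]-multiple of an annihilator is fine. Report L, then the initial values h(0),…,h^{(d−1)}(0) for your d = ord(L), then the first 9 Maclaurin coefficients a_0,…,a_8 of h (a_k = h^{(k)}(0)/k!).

L = (13 + 8·x + 16·x^2)·Dx + (-4 - 16·x)·Dx^2 + (1 + 8·x + 16·x^2)·Dx^3  (order 3).
h: a_k = 0, 0, -4, -16/3, 13/3, -88/15, 1159/90, -1094/35, 83009/1008, …
ICs: h(0) = 0, h′(0) = 0, h′′(0) = -8.

f: a_k = -2, -4, 4, -8, 20, -56, 168, -528, 1716, …
g: a_k = 0, 4, 0, -2/3, 0, 1/30, 0, -1/1260, 0, …
Sym-product of L_f,L_g gives L₀ (≤ ord 2).
∫: right-multiply L₀ by Dx.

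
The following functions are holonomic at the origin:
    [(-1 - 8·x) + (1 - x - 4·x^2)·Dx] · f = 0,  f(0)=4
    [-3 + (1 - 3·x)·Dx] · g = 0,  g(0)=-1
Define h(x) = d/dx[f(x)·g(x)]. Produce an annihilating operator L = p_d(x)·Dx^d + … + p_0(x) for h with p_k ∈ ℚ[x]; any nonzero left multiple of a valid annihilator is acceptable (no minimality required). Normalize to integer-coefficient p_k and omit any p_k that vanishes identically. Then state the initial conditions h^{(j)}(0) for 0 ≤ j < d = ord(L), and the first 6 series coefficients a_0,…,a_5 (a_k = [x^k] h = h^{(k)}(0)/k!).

f: a_k = 4, 4, 20, 36, 116, 260, …
g: a_k = -1, -3, -9, -27, -81, -243, …
f·g: L₀ = L_f ⊗_s L_g, ord ≤ 1·1.
h=h₀': d/dx-closure on L₀ ⇒ L.
L = (17 - 24·x - 141·x^2 - 96·x^3 + 864·x^4) + (-2 + 7·x + 24·x^2 - 95·x^3 - 30·x^4 + 216·x^5)·Dx  (order 1).
h: a_k = -16, -136, -720, -3344, -13840, -54168, …
ICs: h(0) = -16.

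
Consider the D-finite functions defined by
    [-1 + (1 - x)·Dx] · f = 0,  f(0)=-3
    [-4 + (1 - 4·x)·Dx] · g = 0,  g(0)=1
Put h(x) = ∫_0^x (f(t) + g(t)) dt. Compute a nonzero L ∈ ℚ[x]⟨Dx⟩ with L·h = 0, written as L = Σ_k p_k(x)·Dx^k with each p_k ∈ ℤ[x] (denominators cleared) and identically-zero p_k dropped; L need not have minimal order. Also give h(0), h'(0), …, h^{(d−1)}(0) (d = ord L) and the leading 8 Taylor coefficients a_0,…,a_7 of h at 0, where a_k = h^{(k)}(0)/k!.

L = -8·Dx + (10 - 16·x)·Dx^2 + (-1 + 5·x - 4·x^2)·Dx^3  (order 3).
h: a_k = 0, -2, 1/2, 13/3, 61/4, 253/5, 1021/6, 4093/7, …
ICs: h(0) = 0, h′(0) = -2, h′′(0) = 1.

f: a_k = -3, -3, -3, -3, -3, -3, -3, -3, …
g: a_k = 1, 4, 16, 64, 256, 1024, 4096, 16384, …
h₀=f+g: left-lcm gives L₀, ord ≤ 2.
Integrate: L := L₀·Dx.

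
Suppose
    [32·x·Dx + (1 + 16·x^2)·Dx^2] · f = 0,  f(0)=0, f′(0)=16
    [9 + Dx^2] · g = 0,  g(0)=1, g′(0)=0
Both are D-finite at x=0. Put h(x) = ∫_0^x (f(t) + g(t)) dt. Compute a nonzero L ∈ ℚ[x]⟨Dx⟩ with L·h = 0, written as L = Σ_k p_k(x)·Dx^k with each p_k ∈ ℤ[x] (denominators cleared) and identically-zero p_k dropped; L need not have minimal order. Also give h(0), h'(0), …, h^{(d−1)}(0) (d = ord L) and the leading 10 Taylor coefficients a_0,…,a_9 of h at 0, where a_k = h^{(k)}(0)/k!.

f: a_k = 0, 16, 0, -256/3, 0, 4096/5, 0, -65536/7, 0, 1048576/9, …
g: a_k = 1, 0, -9/2, 0, 27/8, 0, -81/80, 0, 729/4480, 0, …
L₀ := lclm(L_f,L_g); ord L₀ ≤ 2+2.
h=∫₀ˣh₀: take L = L₀·Dx.
L = (-52704·x + 967680·x^3 + 663552·x^5)·Dx^2 + (-207 + 13104·x^2 + 283392·x^4 + 331776·x^6)·Dx^3 + (-5856·x + 107520·x^3 + 73728·x^5)·Dx^4 + (-23 + 1456·x^2 + 31488·x^4 + 36864·x^6)·Dx^5  (order 5).
h: a_k = 0, 1, 8, -3/2, -64/3, 27/40, 2048/15, -81/560, -8192/7, 81/4480, …
ICs: h(0) = 0, h′(0) = 1, h′′(0) = 16, h′′′(0) = -9, h′′′′(0) = -512.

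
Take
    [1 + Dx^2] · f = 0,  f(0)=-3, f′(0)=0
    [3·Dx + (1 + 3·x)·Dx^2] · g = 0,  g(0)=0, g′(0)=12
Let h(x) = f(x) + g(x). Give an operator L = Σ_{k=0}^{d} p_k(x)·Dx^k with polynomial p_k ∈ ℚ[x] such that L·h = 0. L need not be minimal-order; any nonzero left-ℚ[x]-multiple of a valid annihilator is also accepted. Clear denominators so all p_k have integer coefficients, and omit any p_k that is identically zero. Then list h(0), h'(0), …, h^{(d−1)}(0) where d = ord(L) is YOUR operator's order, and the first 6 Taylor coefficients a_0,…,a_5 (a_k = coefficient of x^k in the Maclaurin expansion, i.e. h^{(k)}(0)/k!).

f: a_k = -3, 0, 3/2, 0, -1/8, 0, …
g: a_k = 0, 12, -18, 36, -81, 972/5, …
Sum ⇒ L₀ = lclm(L_f,L_g) in ℚ(x)⟨Dx⟩.
L = (165 + 18·x + 27·x^2)·Dx + (19 + 63·x + 27·x^2 + 27·x^3)·Dx^2 + (165 + 18·x + 27·x^2)·Dx^3 + (19 + 63·x + 27·x^2 + 27·x^3)·Dx^4  (order 4).
h: a_k = -3, 12, -33/2, 36, -649/8, 972/5, …
ICs: h(0) = -3, h′(0) = 12, h′′(0) = -33, h′′′(0) = 216.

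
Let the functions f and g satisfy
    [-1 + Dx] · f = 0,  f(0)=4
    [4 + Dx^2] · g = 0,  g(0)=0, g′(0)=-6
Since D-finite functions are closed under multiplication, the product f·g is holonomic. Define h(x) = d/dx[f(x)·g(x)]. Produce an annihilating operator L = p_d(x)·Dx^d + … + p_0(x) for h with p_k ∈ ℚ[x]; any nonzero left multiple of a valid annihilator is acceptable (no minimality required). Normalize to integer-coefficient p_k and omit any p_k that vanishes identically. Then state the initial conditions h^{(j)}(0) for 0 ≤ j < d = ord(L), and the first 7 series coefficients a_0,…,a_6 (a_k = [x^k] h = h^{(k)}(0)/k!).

L = 5 - 2·Dx + Dx^2  (order 2).
h: a_k = -24, -48, 12, 48, 19, -22/5, -139/30, …
ICs: h(0) = -24, h′(0) = -48.

f: a_k = 4, 4, 2, 2/3, 1/6, 1/30, 1/180, …
g: a_k = 0, -6, 0, 4, 0, -4/5, 0, …
h₀=f·g: eliminate ⇒ L₀, order ≤ 1·2.
h₀' ⇒ L via d/dx closure of L₀.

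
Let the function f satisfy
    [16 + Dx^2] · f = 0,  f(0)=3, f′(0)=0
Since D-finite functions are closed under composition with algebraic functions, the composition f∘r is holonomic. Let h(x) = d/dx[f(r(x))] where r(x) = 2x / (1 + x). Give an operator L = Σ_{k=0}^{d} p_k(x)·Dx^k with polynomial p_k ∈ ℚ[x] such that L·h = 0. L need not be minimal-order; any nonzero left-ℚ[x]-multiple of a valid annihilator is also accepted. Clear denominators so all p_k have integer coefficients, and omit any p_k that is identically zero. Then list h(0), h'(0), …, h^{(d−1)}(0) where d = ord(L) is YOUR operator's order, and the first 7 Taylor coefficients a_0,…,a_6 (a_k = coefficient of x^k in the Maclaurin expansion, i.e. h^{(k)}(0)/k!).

f: a_k = 3, 0, -24, 0, 32, 0, -256/15, …
h₀=f(r): pull back L_f along r ⇒ L₀.
h₀' ⇒ L via d/dx closure of L₀.
L = (70 + 12·x + 6·x^2) + (6 + 18·x + 18·x^2 + 6·x^3)·Dx + (1 + 4·x + 6·x^2 + 4·x^3 + x^4)·Dx^2  (order 2).
h: a_k = 0, -192, 576, 896, -8320, 106432/5, -108864/5, …
ICs: h(0) = 0, h′(0) = -192.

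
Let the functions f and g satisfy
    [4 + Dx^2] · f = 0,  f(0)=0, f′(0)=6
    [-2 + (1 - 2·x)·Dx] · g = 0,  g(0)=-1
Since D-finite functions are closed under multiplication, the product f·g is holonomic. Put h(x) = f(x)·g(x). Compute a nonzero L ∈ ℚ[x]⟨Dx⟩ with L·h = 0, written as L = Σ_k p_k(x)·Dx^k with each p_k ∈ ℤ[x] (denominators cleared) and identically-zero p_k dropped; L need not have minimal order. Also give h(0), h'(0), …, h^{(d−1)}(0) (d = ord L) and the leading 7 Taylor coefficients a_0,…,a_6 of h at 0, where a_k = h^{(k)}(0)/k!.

L = (-4 + 8·x) + 4·Dx + (-1 + 2·x)·Dx^2  (order 2).
h: a_k = 0, -6, -12, -20, -40, -404/5, -808/5, …
ICs: h(0) = 0, h′(0) = -6.

f: a_k = 0, 6, 0, -4, 0, 4/5, 0, …
g: a_k = -1, -2, -4, -8, -16, -32, -64, …
Product ⇒ symmetric product L₀, ord ≤ 2.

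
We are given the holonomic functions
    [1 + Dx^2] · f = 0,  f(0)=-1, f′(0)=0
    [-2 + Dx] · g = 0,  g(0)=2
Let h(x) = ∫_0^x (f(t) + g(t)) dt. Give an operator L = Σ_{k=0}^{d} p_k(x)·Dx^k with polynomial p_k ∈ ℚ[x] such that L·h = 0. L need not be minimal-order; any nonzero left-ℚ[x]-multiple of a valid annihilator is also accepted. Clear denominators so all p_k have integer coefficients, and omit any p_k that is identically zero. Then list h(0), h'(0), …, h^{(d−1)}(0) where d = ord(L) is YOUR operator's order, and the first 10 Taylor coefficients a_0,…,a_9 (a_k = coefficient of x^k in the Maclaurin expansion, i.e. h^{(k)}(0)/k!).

L = -2·Dx + Dx^2 - 2·Dx^3 + Dx^4  (order 4).
h: a_k = 0, 1, 2, 3/2, 2/3, 31/120, 4/45, 43/1680, 2/315, 73/51840, …
ICs: h(0) = 0, h′(0) = 1, h′′(0) = 4, h′′′(0) = 9.

f: a_k = -1, 0, 1/2, 0, -1/24, 0, 1/720, 0, -1/40320, 0, …
g: a_k = 2, 4, 4, 8/3, 4/3, 8/15, 8/45, 16/315, 4/315, 8/2835, …
Sum ⇒ L₀ = lclm(L_f,L_g) in ℚ(x)⟨Dx⟩.
Integrate: L := L₀·Dx.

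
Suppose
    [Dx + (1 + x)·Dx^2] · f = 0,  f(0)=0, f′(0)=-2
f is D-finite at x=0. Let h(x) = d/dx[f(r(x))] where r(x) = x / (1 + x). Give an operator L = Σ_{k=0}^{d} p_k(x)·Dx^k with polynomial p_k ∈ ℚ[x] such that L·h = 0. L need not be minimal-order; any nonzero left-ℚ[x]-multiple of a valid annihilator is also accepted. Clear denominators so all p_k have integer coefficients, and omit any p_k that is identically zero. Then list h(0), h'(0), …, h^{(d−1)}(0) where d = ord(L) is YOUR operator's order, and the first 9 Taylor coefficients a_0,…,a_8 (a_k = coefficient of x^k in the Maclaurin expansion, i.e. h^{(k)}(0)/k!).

L = (3 + 4·x) + (1 + 3·x + 2·x^2)·Dx  (order 1).
h: a_k = -2, 6, -14, 30, -62, 126, -254, 510, -1022, …
ICs: h(0) = -2.

f: a_k = 0, -2, 1, -2/3, 1/2, -2/5, 1/3, -2/7, 1/4, …
h₀=f(r): pull back L_f along r ⇒ L₀.
h₀' ⇒ L via d/dx closure of L₀.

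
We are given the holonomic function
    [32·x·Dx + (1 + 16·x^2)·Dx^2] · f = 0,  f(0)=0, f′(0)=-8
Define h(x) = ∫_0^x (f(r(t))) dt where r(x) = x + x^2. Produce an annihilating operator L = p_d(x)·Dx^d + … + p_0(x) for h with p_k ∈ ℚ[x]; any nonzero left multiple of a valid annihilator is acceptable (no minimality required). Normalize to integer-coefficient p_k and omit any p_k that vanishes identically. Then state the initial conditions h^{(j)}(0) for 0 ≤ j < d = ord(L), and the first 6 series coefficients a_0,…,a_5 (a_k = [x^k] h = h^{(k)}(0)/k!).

f: a_k = 0, -8, 0, 128/3, 0, -2048/5, …
L₀ from L_f via x↦r, Dx↦r'^{-1}Dx.
Integrate: L := L₀·Dx.
L = (-2 + 32·x + 128·x^2 + 192·x^3 + 96·x^4)·Dx^2 + (1 + 2·x + 16·x^2 + 64·x^3 + 80·x^4 + 32·x^5)·Dx^3  (order 3).
h: a_k = 0, 0, -4, -8/3, 32/3, 128/5, …
ICs: h(0) = 0, h′(0) = 0, h′′(0) = -8.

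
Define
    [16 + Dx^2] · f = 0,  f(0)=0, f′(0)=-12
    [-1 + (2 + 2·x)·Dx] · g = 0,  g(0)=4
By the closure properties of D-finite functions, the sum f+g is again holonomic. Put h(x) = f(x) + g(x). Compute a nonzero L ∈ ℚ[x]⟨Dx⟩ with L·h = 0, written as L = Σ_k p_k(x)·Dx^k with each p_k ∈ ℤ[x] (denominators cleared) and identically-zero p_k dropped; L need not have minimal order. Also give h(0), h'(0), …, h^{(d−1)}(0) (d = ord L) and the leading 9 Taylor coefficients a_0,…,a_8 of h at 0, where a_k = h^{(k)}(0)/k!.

L = (-1072 - 2048·x - 1024·x^2) + (2016 + 6112·x + 6144·x^2 + 2048·x^3)·Dx + (-67 - 128·x - 64·x^2)·Dx^2 + (126 + 382·x + 384·x^2 + 128·x^3)·Dx^3  (order 3).
h: a_k = 4, -10, -1/2, 129/4, -5/32, -8157/320, -21/256, 527753/53760, -429/8192, …
ICs: h(0) = 4, h′(0) = -10, h′′(0) = -1.

f: a_k = 0, -12, 0, 32, 0, -128/5, 0, 1024/105, 0, …
g: a_k = 4, 2, -1/2, 1/4, -5/32, 7/64, -21/256, 33/512, -429/8192, …
h₀=f+g: left-lcm gives L₀, ord ≤ 3.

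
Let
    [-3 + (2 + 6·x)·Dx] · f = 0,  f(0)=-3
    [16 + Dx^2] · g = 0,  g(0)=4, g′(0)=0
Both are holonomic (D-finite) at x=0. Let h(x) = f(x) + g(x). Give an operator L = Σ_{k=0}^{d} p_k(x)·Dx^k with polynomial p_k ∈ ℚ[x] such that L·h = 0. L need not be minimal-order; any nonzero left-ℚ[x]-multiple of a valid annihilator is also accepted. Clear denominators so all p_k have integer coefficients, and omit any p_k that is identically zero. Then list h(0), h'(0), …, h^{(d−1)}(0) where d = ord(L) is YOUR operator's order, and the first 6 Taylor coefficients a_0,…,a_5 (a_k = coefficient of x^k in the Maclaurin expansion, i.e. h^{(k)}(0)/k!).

L = (-4368 - 18432·x - 27648·x^2) + (1760 + 17568·x + 55296·x^2 + 55296·x^3)·Dx + (-273 - 1152·x - 1728·x^2)·Dx^2 + (110 + 1098·x + 3456·x^2 + 3456·x^3)·Dx^3  (order 3).
h: a_k = 1, -9/2, -229/8, -81/16, 20029/384, -5103/256, …
ICs: h(0) = 1, h′(0) = -9/2, h′′(0) = -229/4.

f: a_k = -3, -9/2, 27/8, -81/16, 1215/128, -5103/256, …
g: a_k = 4, 0, -32, 0, 128/3, 0, …
L₀ := lclm(L_f,L_g); ord L₀ ≤ 1+2.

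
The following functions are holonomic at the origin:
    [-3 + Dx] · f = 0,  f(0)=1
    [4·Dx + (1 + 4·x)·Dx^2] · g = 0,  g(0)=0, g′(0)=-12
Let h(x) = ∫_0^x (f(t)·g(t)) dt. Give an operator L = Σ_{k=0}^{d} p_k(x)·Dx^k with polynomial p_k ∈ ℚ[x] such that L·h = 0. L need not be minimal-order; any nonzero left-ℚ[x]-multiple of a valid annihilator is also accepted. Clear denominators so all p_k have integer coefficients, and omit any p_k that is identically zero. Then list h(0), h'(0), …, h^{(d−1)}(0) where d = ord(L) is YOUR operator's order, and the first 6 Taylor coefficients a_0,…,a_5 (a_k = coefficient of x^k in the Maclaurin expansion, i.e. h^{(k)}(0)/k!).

L = (-3 + 36·x)·Dx + (-2 - 24·x)·Dx^2 + (1 + 4·x)·Dx^3  (order 3).
h: a_k = 0, 0, -6, -4, -23/2, 54/5, …
ICs: h(0) = 0, h′(0) = 0, h′′(0) = -12.

f: a_k = 1, 3, 9/2, 9/2, 27/8, 81/40, …
g: a_k = 0, -12, 24, -64, 192, -3072/5, …
Product ⇒ symmetric product L₀, ord ≤ 2.
h=∫h₀ ⇒ L = L₀·Dx.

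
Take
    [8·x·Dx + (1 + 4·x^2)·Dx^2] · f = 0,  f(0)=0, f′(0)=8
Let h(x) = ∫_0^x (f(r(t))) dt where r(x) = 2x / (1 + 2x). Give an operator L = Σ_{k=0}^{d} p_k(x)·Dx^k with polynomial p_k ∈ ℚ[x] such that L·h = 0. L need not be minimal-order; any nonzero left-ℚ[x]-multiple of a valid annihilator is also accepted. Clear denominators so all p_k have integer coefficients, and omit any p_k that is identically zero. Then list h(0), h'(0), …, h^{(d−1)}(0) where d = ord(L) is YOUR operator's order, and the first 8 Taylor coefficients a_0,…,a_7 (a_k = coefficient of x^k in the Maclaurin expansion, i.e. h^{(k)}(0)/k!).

f: a_k = 0, 8, 0, -32/3, 0, 128/5, 0, -512/7, …
L₀ from L_f via x↦r, Dx↦r'^{-1}Dx.
∫: right-multiply L₀ by Dx.
L = (4 + 40·x)·Dx^2 + (1 + 4·x + 20·x^2)·Dx^3  (order 3).
h: a_k = 0, 0, 8, -32/3, -16/3, 384/5, -2432/15, -5632/21, …
ICs: h(0) = 0, h′(0) = 0, h′′(0) = 16.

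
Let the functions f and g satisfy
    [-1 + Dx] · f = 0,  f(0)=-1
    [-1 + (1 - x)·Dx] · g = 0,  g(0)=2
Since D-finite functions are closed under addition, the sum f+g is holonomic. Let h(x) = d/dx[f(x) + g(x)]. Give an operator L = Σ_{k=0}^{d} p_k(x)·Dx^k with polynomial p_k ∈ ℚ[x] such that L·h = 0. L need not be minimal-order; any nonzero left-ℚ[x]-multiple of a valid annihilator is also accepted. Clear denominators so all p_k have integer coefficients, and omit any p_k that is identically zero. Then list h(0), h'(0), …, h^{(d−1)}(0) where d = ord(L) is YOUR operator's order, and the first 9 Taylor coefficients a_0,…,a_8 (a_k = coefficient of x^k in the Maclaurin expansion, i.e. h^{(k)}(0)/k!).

f: a_k = -1, -1, -1/2, -1/6, -1/24, -1/120, -1/720, -1/5040, -1/40320, …
g: a_k = 2, 2, 2, 2, 2, 2, 2, 2, 2, …
Weyl lclm of L_f,L_g ⇒ L₀ (ord ≤ 2).
h=h₀': d/dx-closure on L₀ ⇒ L.
L = (4 + 2·x) + (-5 - 2·x + x^2)·Dx + (1 - x^2)·Dx^2  (order 2).
h: a_k = 1, 3, 11/2, 47/6, 239/24, 1439/120, 10079/720, 80639/5040, 725759/40320, …
ICs: h(0) = 1, h′(0) = 3.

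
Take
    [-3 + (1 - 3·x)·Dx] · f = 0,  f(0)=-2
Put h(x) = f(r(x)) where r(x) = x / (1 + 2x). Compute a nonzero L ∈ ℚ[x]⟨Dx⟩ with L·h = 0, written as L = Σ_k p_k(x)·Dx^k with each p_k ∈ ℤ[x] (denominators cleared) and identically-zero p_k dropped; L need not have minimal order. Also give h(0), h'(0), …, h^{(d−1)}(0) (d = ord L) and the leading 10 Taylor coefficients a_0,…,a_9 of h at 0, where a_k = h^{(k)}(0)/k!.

L = 3 + (-1 - x + 2·x^2)·Dx  (order 1).
h: a_k = -2, -6, -6, -6, -6, -6, -6, -6, -6, -6, …
ICs: h(0) = -2.

f: a_k = -2, -6, -18, -54, -162, -486, -1458, -4374, -13122, -39366, …
Substitute x→r, Dx→(1/r')Dx; clear ⇒ L₀.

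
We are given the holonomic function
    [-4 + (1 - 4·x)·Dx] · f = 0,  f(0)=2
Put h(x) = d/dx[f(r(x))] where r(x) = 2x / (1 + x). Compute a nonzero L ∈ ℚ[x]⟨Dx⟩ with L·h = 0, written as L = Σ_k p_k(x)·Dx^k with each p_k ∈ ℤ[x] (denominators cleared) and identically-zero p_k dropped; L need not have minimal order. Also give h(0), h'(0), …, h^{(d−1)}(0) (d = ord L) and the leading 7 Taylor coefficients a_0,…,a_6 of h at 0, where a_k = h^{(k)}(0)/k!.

f: a_k = 2, 8, 32, 128, 512, 2048, 8192, …
L₀ from L_f via x↦r, Dx↦r'^{-1}Dx.
h₀' ⇒ L via d/dx closure of L₀.
L = 14 + (-1 + 7·x)·Dx  (order 1).
h: a_k = 16, 224, 2352, 21952, 192080, 1613472, 13176688, …
ICs: h(0) = 16.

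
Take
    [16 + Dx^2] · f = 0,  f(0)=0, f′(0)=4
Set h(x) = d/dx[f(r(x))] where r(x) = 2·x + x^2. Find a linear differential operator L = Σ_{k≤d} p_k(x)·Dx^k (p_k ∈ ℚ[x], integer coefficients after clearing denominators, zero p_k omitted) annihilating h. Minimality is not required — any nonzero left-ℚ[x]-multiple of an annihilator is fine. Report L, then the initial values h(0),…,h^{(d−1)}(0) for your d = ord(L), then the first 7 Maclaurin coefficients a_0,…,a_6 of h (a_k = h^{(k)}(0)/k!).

f: a_k = 0, 4, 0, -32/3, 0, 128/15, 0, …
f∘r: x↦r, Dx↦Dx/r' in L_f ⇒ L₀.
h₀' ⇒ L via d/dx closure of L₀.
L = (67 + 256·x + 384·x^2 + 256·x^3 + 64·x^4) + (-3 - 3·x)·Dx + (1 + 2·x + x^2)·Dx^2  (order 2).
h: a_k = 8, 8, -256, -512, 3136/3, 4032, 83968/45, …
ICs: h(0) = 8, h′(0) = 8.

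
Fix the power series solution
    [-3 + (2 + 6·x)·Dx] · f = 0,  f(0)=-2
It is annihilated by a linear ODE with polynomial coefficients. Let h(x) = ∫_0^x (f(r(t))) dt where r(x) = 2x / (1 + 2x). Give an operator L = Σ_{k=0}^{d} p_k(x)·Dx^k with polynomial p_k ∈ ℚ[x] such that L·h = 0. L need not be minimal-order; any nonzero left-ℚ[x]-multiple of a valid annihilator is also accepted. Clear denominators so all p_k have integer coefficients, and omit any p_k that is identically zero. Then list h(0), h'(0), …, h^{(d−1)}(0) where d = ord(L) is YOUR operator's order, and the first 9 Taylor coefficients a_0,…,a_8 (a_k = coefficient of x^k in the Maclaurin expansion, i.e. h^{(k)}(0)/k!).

L = -3·Dx + (1 + 10·x + 16·x^2)·Dx^2  (order 2).
h: a_k = 0, -2, -3, 7, -87/4, 1677/20, -3023/8, 106305/56, -658335/64, …
ICs: h(0) = 0, h′(0) = -2.

f: a_k = -2, -3, 9/4, -27/8, 405/64, -1701/128, 15309/512, -72171/1024, 2814669/16384, …
Change of var in L_f (x↦r) gives L₀.
h=∫₀ˣh₀: take L = L₀·Dx.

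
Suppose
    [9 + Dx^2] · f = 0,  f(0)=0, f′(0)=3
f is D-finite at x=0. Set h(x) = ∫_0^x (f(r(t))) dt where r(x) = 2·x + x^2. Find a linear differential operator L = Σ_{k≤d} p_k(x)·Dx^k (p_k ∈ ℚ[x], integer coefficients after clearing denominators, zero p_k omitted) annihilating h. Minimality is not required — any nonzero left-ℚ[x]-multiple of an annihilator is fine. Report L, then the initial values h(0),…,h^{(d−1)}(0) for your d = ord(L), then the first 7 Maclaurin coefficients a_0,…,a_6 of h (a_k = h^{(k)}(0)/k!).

L = (36 + 108·x + 108·x^2 + 36·x^3)·Dx - Dx^2 + (1 + x)·Dx^3  (order 3).
h: a_k = 0, 0, 3, 1, -9, -54/5, 63/10, …
ICs: h(0) = 0, h′(0) = 0, h′′(0) = 6.

f: a_k = 0, 3, 0, -9/2, 0, 81/40, 0, …
Substitute x→r, Dx→(1/r')Dx; clear ⇒ L₀.
h=∫h₀ ⇒ L = L₀·Dx.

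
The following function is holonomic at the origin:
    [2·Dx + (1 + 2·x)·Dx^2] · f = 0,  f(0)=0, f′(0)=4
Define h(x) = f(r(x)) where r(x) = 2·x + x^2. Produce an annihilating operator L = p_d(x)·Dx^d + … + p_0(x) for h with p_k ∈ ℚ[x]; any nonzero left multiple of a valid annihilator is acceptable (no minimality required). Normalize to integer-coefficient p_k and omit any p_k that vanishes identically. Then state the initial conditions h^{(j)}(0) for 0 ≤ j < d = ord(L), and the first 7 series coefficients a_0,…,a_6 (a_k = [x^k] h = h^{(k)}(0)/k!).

L = (3 + 4·x + 2·x^2)·Dx + (1 + 5·x + 6·x^2 + 2·x^3)·Dx^2  (order 2).
h: a_k = 0, 8, -12, 80/3, -68, 928/5, -528, …
ICs: h(0) = 0, h′(0) = 8.

f: a_k = 0, 4, -4, 16/3, -8, 64/5, -64/3, …
h₀=f(r): pull back L_f along r ⇒ L₀.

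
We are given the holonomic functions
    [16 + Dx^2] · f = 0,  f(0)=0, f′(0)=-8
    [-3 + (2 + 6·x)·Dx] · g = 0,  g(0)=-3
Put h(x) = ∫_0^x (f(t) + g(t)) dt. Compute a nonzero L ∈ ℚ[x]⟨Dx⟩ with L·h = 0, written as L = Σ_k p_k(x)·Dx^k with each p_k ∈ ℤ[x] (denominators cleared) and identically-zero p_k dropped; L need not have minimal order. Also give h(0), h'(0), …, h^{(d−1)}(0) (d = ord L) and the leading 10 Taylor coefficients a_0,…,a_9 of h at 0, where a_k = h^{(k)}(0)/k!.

L = (-4368 - 18432·x - 27648·x^2)·Dx + (1760 + 17568·x + 55296·x^2 + 55296·x^3)·Dx^2 + (-273 - 1152·x - 1728·x^2)·Dx^3 + (110 + 1098·x + 3456·x^2 + 3456·x^3)·Dx^4  (order 4).
h: a_k = 0, -3, -25/4, 9/8, 781/192, 243/128, -142081/23040, 6561/1024, -64007291/5160960, 938223/32768, …
ICs: h(0) = 0, h′(0) = -3, h′′(0) = -25/2, h′′′(0) = 27/4.

f: a_k = 0, -8, 0, 64/3, 0, -256/15, 0, 2048/315, 0, -4096/2835, …
g: a_k = -3, -9/2, 27/8, -81/16, 1215/128, -5103/256, 45927/1024, -216513/2048, 8444007/32768, -42220035/65536, …
f+g: L₀ = lclm(L_f,L_g), ord ≤ 2+1.
∫: right-multiply L₀ by Dx.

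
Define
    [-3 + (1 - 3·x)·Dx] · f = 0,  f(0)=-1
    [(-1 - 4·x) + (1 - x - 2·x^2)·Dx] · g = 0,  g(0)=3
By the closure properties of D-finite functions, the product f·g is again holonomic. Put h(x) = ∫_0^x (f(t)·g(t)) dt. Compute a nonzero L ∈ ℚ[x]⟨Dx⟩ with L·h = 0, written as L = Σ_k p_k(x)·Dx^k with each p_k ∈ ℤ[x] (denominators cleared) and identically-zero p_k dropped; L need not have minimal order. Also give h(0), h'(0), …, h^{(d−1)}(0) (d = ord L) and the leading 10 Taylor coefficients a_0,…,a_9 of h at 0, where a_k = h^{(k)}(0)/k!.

L = (-4 + 2·x + 18·x^2)·Dx + (1 - 4·x + x^2 + 6·x^3)·Dx^2  (order 2).
h: a_k = 0, -3, -6, -15, -75/2, -483/5, -252, -4665/7, -7125/4, -4807, …
ICs: h(0) = 0, h′(0) = -3.

f: a_k = -1, -3, -9, -27, -81, -243, -729, -2187, -6561, -19683, …
g: a_k = 3, 3, 9, 15, 33, 63, 129, 255, 513, 1023, …
L₀ := L_f ⊗_s L_g (sym. prod.), ord ≤ 1.
h=∫₀ˣh₀: take L = L₀·Dx.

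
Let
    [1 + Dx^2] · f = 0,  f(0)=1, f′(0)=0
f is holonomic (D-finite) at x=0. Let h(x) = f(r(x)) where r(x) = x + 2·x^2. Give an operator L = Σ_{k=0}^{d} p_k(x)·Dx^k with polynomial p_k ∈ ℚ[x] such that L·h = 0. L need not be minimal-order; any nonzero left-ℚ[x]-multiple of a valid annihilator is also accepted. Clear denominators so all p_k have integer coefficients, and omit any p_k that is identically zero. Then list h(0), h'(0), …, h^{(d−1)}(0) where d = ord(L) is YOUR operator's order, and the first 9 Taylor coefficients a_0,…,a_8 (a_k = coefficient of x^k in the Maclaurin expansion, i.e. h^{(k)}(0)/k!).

f: a_k = 1, 0, -1/2, 0, 1/24, 0, -1/720, 0, 1/40320, …
f∘r: x↦r, Dx↦Dx/r' in L_f ⇒ L₀.
L = (1 + 12·x + 48·x^2 + 64·x^3) - 4·Dx + (1 + 4·x)·Dx^2  (order 2).
h: a_k = 1, 0, -1/2, -2, -47/24, 1/3, 719/720, 79/60, 23521/40320, …
ICs: h(0) = 1, h′(0) = 0.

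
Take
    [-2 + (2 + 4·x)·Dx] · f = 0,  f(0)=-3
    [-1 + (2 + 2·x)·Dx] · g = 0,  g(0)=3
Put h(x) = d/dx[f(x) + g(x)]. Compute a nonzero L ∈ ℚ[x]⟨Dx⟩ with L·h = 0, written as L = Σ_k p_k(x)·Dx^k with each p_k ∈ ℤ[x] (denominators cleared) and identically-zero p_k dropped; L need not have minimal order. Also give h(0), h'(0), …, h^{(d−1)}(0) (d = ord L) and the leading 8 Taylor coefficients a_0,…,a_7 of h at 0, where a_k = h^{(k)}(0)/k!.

L = -3 + (-9 - 12·x)·Dx + (-2 - 6·x - 4·x^2)·Dx^2  (order 2).
h: a_k = -3/2, 9/4, -63/16, 225/32, -3255/256, 11907/512, -88011/2048, 328185/4096, …
ICs: h(0) = -3/2, h′(0) = 9/4.

f: a_k = -3, -3, 3/2, -3/2, 15/8, -21/8, 63/16, -99/16, …
g: a_k = 3, 3/2, -3/8, 3/16, -15/128, 21/256, -63/1024, 99/2048, …
Sum ⇒ L₀ = lclm(L_f,L_g) in ℚ(x)⟨Dx⟩.
h₀' ⇒ L via d/dx closure of L₀.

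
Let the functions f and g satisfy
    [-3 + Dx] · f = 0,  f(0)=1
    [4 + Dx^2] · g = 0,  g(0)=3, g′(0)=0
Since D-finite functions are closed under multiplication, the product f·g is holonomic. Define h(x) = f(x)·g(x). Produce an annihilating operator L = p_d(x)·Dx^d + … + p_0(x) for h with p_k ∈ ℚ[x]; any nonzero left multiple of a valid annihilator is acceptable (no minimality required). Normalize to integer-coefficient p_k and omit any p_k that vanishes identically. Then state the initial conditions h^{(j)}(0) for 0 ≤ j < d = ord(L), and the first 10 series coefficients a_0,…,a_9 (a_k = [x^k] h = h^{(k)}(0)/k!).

f: a_k = 1, 3, 9/2, 9/2, 27/8, 81/40, 81/80, 243/560, 729/4480, 243/4480, …
g: a_k = 3, 0, -6, 0, 2, 0, -4/15, 0, 2/105, 0, …
h₀=f·g: eliminate ⇒ L₀, order ≤ 1·2.
L = 13 - 6·Dx + Dx^2  (order 2).
h: a_k = 3, 9, 15/2, -9/2, -119/8, -597/40, -407/48, -1483/560, -239/13440, 2089/4480, …
ICs: h(0) = 3, h′(0) = 9.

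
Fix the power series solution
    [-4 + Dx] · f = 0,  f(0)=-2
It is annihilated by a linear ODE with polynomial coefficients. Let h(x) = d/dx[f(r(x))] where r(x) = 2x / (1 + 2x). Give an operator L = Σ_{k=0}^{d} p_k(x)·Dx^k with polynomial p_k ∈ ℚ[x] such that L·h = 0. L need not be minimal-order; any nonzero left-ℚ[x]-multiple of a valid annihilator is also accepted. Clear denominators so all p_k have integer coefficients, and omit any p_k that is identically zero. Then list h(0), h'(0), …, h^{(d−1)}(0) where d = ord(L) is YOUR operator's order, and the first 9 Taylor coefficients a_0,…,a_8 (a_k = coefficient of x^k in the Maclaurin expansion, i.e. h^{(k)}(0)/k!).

L = (4 - 8·x) + (-1 - 4·x - 4·x^2)·Dx  (order 1).
h: a_k = -16, -64, 64, 512/3, -1792/3, 11264/15, 17408/45, -1294336/315, 3395584/315, …
ICs: h(0) = -16.

f: a_k = -2, -8, -16, -64/3, -64/3, -256/15, -512/45, -2048/315, -1024/315, …
Substitute x→r, Dx→(1/r')Dx; clear ⇒ L₀.
Differentiate: ansatz ord ≤ ord L₀ ⇒ L.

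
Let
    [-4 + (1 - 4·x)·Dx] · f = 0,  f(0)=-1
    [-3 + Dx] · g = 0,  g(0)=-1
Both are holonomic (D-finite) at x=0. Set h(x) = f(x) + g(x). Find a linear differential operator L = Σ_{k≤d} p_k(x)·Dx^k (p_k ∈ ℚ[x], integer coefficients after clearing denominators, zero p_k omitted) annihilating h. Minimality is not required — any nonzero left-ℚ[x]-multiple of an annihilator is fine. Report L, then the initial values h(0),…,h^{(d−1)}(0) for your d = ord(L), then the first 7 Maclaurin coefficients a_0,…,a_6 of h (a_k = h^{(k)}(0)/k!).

f: a_k = -1, -4, -16, -64, -256, -1024, -4096, …
g: a_k = -1, -3, -9/2, -9/2, -27/8, -81/40, -81/80, …
L₀ := lclm(L_f,L_g); ord L₀ ≤ 1+1.
L = (-60 - 144·x) + (23 + 72·x - 144·x^2)·Dx + (-1 - 8·x + 48·x^2)·Dx^2  (order 2).
h: a_k = -2, -7, -41/2, -137/2, -2075/8, -41041/40, -327761/80, …
ICs: h(0) = -2, h′(0) = -7.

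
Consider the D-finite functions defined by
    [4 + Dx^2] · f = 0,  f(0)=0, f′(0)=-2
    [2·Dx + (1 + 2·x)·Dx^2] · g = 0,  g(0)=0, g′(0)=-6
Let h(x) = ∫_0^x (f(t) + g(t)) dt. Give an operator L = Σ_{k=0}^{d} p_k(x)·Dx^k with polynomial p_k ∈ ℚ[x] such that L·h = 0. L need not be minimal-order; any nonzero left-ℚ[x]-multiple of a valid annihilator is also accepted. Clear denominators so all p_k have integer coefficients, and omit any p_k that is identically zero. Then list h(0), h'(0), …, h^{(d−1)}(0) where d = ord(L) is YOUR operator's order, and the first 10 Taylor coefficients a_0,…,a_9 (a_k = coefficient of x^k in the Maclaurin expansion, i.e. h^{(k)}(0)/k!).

f: a_k = 0, -2, 0, 4/3, 0, -4/15, 0, 8/315, 0, -4/2835, …
g: a_k = 0, -6, 6, -8, 12, -96/5, 32, -384/7, 96, -512/3, …
L₀ := lclm(L_f,L_g); ord L₀ ≤ 2+2.
Integrate: L := L₀·Dx.
L = (56 + 32·x + 32·x^2)·Dx^2 + (12 + 40·x + 48·x^2 + 32·x^3)·Dx^3 + (14 + 8·x + 8·x^2)·Dx^4 + (3 + 10·x + 12·x^2 + 8·x^3)·Dx^5  (order 5).
h: a_k = 0, 0, -4, 2, -5/3, 12/5, -146/45, 32/7, -2159/315, 32/3, …
ICs: h(0) = 0, h′(0) = 0, h′′(0) = -8, h′′′(0) = 12, h′′′′(0) = -40.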